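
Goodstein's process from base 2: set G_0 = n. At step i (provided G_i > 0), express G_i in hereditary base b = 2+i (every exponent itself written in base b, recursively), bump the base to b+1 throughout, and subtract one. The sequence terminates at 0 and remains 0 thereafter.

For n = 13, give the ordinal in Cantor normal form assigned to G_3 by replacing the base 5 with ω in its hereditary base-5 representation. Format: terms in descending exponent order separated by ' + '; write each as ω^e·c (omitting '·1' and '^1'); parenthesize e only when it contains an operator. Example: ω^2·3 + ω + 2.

G_0 = 13. HB_2(13) = 2^(2 + 1) + 2^2 + 1. Bump = 109. G_1 = 108.
G_1 = 108. HB_3(108) = 3^(3 + 1) + 3^3. Bump = 1280. G_2 = 1279.
G_2 = 1279. HB_4(1279) = 4^(4 + 1) + 3·4^3 + 3·4^2 + 3·4 + 3. Bump = 16093. G_3 = 16092.
G_3 = 16092. HB_5(16092) = 5^(5 + 1) + 3·5^3 + 3·5^2 + 3·5 + 2. Bump = 280712. G_4 = 280711.

ω^(ω + 1) + ω^3·3 + ω^2·3 + ω·3 + 2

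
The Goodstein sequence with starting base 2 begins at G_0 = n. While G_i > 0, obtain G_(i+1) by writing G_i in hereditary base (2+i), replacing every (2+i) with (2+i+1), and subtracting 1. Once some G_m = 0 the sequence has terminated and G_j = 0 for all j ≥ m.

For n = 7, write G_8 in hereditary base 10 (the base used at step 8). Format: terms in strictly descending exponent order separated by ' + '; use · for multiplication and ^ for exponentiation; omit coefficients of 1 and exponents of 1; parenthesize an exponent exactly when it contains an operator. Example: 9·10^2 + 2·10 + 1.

[0] 7 ≡ 2^2 + 2 + 1 (base 2). Lift 3: 31. −1: 30.
[1] 30 ≡ 3^3 + 3 (base 3). Lift 4: 260. −1: 259.
[2] 259 ≡ 4^4 + 3 (base 4). Lift 5: 3128. −1: 3127.
[3] 3127 ≡ 5^5 + 2 (base 5). Lift 6: 46658. −1: 46657.
[4] 46657 ≡ 6^6 + 1 (base 6). Lift 7: 823544. −1: 823543.
[5] 823543 ≡ 7^7 (base 7). Lift 8: 16777216. −1: 16777215.
[6] 16777215 ≡ 7·8^7 + 7·8^6 + 7·8^5 + 7·8^4 + 7·8^3 + 7·8^2 + 7·8 + 7 (base 8). Lift 9: 37665880. −1: 37665879.
[7] 37665879 ≡ 7·9^7 + 7·9^6 + 7·9^5 + 7·9^4 + 7·9^3 + 7·9^2 + 7·9 + 6 (base 9). Lift 10: 77777776. −1: 77777775.

7·10^7 + 7·10^6 + 7·10^5 + 7·10^4 + 7·10^3 + 7·10^2 + 7·10 + 5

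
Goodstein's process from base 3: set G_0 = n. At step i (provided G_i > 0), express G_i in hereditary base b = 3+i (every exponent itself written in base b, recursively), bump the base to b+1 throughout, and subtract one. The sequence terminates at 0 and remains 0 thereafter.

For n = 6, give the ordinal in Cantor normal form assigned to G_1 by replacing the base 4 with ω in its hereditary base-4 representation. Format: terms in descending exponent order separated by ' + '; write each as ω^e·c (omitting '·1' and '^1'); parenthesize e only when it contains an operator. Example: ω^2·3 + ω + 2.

base 3: 6 = 2·3; at 4: 2·4 = 8; next = 7
base 4: 7 = 4 + 3; at 5: 5 + 3 = 8; next = 7

ω + 3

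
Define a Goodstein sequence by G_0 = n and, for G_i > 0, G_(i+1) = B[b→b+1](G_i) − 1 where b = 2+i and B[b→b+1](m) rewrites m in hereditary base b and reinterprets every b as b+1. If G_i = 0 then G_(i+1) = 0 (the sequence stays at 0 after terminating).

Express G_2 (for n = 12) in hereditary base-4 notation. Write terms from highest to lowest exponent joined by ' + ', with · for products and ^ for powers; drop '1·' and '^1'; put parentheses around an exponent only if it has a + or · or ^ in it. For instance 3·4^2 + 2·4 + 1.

G_0 = 12. HB_2(12) = 2^(2 + 1) + 2^2. Bump = 108. G_1 = 107.
G_1 = 107. HB_3(107) = 3^(3 + 1) + 2·3^2 + 2·3 + 2. Bump = 1066. G_2 = 1065.
G_2 = 1065. HB_4(1065) = 4^(4 + 1) + 2·4^2 + 2·4 + 1. Bump = 15686. G_3 = 15685.

4^(4 + 1) + 2·4^2 + 2·4 + 1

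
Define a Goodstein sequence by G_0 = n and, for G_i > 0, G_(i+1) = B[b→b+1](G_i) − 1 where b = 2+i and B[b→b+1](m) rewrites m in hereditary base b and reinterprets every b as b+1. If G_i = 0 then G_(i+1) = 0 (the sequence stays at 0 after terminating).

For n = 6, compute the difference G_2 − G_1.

228

G_0 = 6. HB_2(6) = 2^2 + 2. Bump = 30. G_1 = 29.
G_1 = 29. HB_3(29) = 3^3 + 2. Bump = 258. G_2 = 257.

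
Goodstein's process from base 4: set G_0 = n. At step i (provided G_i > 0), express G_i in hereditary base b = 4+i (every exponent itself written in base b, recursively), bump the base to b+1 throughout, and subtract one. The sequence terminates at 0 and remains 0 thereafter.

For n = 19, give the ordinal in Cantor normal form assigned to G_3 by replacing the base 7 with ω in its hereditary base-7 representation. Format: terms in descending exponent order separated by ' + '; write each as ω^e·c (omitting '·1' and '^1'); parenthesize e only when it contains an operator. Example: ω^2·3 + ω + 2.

[0] 19 ≡ 4^2 + 3 (base 4). Lift 5: 28. −1: 27.
[1] 27 ≡ 5^2 + 2 (base 5). Lift 6: 38. −1: 37.
[2] 37 ≡ 6^2 + 1 (base 6). Lift 7: 50. −1: 49.
[3] 49 ≡ 7^2 (base 7). Lift 8: 64. −1: 63.

ω^2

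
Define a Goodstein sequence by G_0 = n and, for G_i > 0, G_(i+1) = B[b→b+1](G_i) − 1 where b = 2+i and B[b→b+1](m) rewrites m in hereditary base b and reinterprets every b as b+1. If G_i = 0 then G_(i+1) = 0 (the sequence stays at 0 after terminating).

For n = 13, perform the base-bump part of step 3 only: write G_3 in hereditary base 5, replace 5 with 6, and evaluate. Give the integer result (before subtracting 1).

280712

i=0: 13 = 2^(2 + 1) + 2^2 + 1 (b=2); 2→3: 3^(3 + 1) + 3^3 + 1 = 109; 109−1 = 108
i=1: 108 = 3^(3 + 1) + 3^3 (b=3); 3→4: 4^(4 + 1) + 4^4 = 1280; 1280−1 = 1279
i=2: 1279 = 4^(4 + 1) + 3·4^3 + 3·4^2 + 3·4 + 3 (b=4); 4→5: 5^(5 + 1) + 3·5^3 + 3·5^2 + 3·5 + 3 = 16093; 16093−1 = 16092
i=3: 16092 = 5^(5 + 1) + 3·5^3 + 3·5^2 + 3·5 + 2 (b=5); 5→6: 6^(6 + 1) + 3·6^3 + 3·6^2 + 3·6 + 2 = 280712; 280712−1 = 280711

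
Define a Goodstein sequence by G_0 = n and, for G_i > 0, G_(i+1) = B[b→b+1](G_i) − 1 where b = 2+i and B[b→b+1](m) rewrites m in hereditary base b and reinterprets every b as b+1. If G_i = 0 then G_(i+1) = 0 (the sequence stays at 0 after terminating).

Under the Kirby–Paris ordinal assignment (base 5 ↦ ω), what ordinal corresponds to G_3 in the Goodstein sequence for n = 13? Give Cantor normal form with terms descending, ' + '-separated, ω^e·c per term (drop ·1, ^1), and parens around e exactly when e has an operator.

i=0: 13 = 2^(2 + 1) + 2^2 + 1 (b=2); 2→3: 3^(3 + 1) + 3^3 + 1 = 109; 109−1 = 108
i=1: 108 = 3^(3 + 1) + 3^3 (b=3); 3→4: 4^(4 + 1) + 4^4 = 1280; 1280−1 = 1279
i=2: 1279 = 4^(4 + 1) + 3·4^3 + 3·4^2 + 3·4 + 3 (b=4); 4→5: 5^(5 + 1) + 3·5^3 + 3·5^2 + 3·5 + 3 = 16093; 16093−1 = 16092
i=3: 16092 = 5^(5 + 1) + 3·5^3 + 3·5^2 + 3·5 + 2 (b=5); 5→6: 6^(6 + 1) + 3·6^3 + 3·6^2 + 3·6 + 2 = 280712; 280712−1 = 280711

ω^(ω + 1) + ω^3·3 + ω^2·3 + ω·3 + 2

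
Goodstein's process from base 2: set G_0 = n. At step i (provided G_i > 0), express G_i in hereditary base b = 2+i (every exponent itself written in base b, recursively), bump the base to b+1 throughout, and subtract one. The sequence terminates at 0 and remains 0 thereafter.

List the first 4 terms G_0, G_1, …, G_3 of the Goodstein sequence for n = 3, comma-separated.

3, 3, 3, 2

G_0 = 3. HB_2(3) = 2 + 1. Bump = 4. G_1 = 3.
G_1 = 3. HB_3(3) = 3. Bump = 4. G_2 = 3.
G_2 = 3. HB_4(3) = 3. Bump = 3. G_3 = 2.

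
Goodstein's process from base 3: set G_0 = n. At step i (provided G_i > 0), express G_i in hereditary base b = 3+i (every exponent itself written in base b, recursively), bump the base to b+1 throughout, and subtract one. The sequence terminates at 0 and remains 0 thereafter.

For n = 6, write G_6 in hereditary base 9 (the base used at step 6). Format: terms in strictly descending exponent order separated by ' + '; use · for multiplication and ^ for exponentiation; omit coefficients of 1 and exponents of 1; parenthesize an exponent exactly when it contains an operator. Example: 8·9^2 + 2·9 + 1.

6

6 —HB3→ 2·3 —bump→ 2·4 = 8 —(−1)→ 7
7 —HB4→ 4 + 3 —bump→ 5 + 3 = 8 —(−1)→ 7
7 —HB5→ 5 + 2 —bump→ 6 + 2 = 8 —(−1)→ 7
7 —HB6→ 6 + 1 —bump→ 7 + 1 = 8 —(−1)→ 7
7 —HB7→ 7 —bump→ 8 = 8 —(−1)→ 7
7 —HB8→ 7 —bump→ 7 = 7 —(−1)→ 6
6 —HB9→ 6 —bump→ 6 = 6 —(−1)→ 5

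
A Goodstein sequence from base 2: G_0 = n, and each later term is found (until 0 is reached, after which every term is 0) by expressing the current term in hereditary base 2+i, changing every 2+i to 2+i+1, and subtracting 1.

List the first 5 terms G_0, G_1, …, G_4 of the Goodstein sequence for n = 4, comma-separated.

G_0=4  [base 2] 2^2  →[2↦3]→  3^3 = 27  −1 ⇒ G_1=26
G_1=26  [base 3] 2·3^2 + 2·3 + 2  →[3↦4]→  2·4^2 + 2·4 + 2 = 42  −1 ⇒ G_2=41
G_2=41  [base 4] 2·4^2 + 2·4 + 1  →[4↦5]→  2·5^2 + 2·5 + 1 = 61  −1 ⇒ G_3=60
G_3=60  [base 5] 2·5^2 + 2·5  →[5↦6]→  2·6^2 + 2·6 = 84  −1 ⇒ G_4=83

4, 26, 41, 60, 83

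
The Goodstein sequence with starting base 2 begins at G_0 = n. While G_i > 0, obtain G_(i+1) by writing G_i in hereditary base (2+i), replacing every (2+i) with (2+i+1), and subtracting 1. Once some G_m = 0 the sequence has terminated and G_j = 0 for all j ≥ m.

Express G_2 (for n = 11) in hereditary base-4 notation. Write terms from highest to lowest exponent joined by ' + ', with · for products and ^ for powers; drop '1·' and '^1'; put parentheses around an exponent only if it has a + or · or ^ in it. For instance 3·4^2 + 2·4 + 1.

G_0 = 11. HB_2(11) = 2^(2 + 1) + 2 + 1. Bump = 85. G_1 = 84.
G_1 = 84. HB_3(84) = 3^(3 + 1) + 3. Bump = 1028. G_2 = 1027.

4^(4 + 1) + 3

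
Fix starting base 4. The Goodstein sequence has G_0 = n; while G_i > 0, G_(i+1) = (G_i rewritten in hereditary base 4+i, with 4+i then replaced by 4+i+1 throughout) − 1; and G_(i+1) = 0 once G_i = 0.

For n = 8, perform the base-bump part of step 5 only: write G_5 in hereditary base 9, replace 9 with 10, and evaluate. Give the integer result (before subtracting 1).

10

(0) 8|_4 = 2·4 ↦ 2·5|_5 = 10 ⇒ 9
(1) 9|_5 = 5 + 4 ↦ 6 + 4|_6 = 10 ⇒ 9
(2) 9|_6 = 6 + 3 ↦ 7 + 3|_7 = 10 ⇒ 9
(3) 9|_7 = 7 + 2 ↦ 8 + 2|_8 = 10 ⇒ 9
(4) 9|_8 = 8 + 1 ↦ 9 + 1|_9 = 10 ⇒ 9
(5) 9|_9 = 9 ↦ 10|_10 = 10 ⇒ 9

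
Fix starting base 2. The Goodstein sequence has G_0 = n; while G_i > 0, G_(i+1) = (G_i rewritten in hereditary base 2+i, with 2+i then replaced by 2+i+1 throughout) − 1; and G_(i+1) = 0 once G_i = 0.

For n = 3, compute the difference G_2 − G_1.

G_0 = 3. HB_2(3) = 2 + 1. Bump = 4. G_1 = 3.
G_1 = 3. HB_3(3) = 3. Bump = 4. G_2 = 3.

0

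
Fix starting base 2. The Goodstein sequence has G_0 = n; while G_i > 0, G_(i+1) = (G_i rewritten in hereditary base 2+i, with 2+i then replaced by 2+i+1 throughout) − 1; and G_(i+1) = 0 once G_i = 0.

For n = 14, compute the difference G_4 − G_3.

14 —HB2→ 2^(2 + 1) + 2^2 + 2 —bump→ 3^(3 + 1) + 3^3 + 3 = 111 —(−1)→ 110
110 —HB3→ 3^(3 + 1) + 3^3 + 2 —bump→ 4^(4 + 1) + 4^4 + 2 = 1282 —(−1)→ 1281
1281 —HB4→ 4^(4 + 1) + 4^4 + 1 —bump→ 5^(5 + 1) + 5^5 + 1 = 18751 —(−1)→ 18750
18750 —HB5→ 5^(5 + 1) + 5^5 —bump→ 6^(6 + 1) + 6^6 = 326592 —(−1)→ 326591

307841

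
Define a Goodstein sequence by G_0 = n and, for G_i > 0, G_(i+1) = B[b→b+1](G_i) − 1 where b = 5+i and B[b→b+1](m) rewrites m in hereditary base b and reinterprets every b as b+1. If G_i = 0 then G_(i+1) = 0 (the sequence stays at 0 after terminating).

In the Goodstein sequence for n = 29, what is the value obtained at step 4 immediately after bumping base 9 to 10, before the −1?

100

[0] 29 ≡ 5^2 + 4 (base 5). Lift 6: 40. −1: 39.
[1] 39 ≡ 6^2 + 3 (base 6). Lift 7: 52. −1: 51.
[2] 51 ≡ 7^2 + 2 (base 7). Lift 8: 66. −1: 65.
[3] 65 ≡ 8^2 + 1 (base 8). Lift 9: 82. −1: 81.
[4] 81 ≡ 9^2 (base 9). Lift 10: 100. −1: 99.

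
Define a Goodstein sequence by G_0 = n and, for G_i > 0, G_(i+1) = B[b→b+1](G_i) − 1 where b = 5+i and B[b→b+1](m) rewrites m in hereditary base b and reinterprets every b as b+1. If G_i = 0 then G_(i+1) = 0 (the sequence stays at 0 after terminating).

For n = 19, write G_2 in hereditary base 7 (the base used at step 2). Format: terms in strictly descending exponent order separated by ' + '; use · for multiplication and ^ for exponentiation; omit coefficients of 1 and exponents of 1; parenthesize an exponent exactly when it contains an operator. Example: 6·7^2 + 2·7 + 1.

[0] 19 ≡ 3·5 + 4 (base 5). Lift 6: 22. −1: 21.
[1] 21 ≡ 3·6 + 3 (base 6). Lift 7: 24. −1: 23.
[2] 23 ≡ 3·7 + 2 (base 7). Lift 8: 26. −1: 25.

3·7 + 2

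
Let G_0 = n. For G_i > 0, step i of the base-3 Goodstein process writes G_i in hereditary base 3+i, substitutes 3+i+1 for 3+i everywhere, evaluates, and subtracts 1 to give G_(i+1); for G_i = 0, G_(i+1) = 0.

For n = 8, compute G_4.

8 —HB3→ 2·3 + 2 —bump→ 2·4 + 2 = 10 —(−1)→ 9
9 —HB4→ 2·4 + 1 —bump→ 2·5 + 1 = 11 —(−1)→ 10
10 —HB5→ 2·5 —bump→ 2·6 = 12 —(−1)→ 11
11 —HB6→ 6 + 5 —bump→ 7 + 5 = 12 —(−1)→ 11
11 —HB7→ 7 + 4 —bump→ 8 + 4 = 12 —(−1)→ 11

11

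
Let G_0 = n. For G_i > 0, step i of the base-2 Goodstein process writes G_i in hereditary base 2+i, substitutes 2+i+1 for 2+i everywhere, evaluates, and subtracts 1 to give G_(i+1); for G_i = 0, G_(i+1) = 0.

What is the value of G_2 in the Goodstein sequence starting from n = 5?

255

[0] 5 ≡ 2^2 + 1 (base 2). Lift 3: 28. −1: 27.
[1] 27 ≡ 3^3 (base 3). Lift 4: 256. −1: 255.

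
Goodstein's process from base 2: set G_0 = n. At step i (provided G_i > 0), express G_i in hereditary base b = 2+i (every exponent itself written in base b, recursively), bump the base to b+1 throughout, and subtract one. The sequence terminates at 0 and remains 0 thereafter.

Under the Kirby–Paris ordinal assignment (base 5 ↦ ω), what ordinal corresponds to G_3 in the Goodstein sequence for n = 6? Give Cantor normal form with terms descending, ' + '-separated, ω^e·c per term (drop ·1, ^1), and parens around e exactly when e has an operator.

G_0=6  [base 2] 2^2 + 2  →[2↦3]→  3^3 + 3 = 30  −1 ⇒ G_1=29
G_1=29  [base 3] 3^3 + 2  →[3↦4]→  4^4 + 2 = 258  −1 ⇒ G_2=257
G_2=257  [base 4] 4^4 + 1  →[4↦5]→  5^5 + 1 = 3126  −1 ⇒ G_3=3125
G_3=3125  [base 5] 5^5  →[5↦6]→  6^6 = 46656  −1 ⇒ G_4=46655

ω^ω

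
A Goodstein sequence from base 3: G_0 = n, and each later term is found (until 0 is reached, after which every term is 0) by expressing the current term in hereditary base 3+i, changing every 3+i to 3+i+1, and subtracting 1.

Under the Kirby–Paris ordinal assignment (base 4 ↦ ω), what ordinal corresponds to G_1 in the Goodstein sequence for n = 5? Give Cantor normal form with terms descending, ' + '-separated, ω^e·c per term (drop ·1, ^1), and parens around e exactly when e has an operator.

5 —HB3→ 3 + 2 —bump→ 4 + 2 = 6 —(−1)→ 5
5 —HB4→ 4 + 1 —bump→ 5 + 1 = 6 —(−1)→ 5

ω + 1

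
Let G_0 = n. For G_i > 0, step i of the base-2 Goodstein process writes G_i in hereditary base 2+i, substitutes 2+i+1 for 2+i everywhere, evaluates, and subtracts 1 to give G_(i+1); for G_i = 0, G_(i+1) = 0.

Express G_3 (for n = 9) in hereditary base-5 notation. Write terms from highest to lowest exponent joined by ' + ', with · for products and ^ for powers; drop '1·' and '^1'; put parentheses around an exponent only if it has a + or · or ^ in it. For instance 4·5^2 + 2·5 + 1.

3·5^5 + 3·5^3 + 3·5^2 + 3·5 + 2

[0] 9 ≡ 2^(2 + 1) + 1 (base 2). Lift 3: 82. −1: 81.
[1] 81 ≡ 3^(3 + 1) (base 3). Lift 4: 1024. −1: 1023.
[2] 1023 ≡ 3·4^4 + 3·4^3 + 3·4^2 + 3·4 + 3 (base 4). Lift 5: 9843. −1: 9842.
[3] 9842 ≡ 3·5^5 + 3·5^3 + 3·5^2 + 3·5 + 2 (base 5). Lift 6: 140744. −1: 140743.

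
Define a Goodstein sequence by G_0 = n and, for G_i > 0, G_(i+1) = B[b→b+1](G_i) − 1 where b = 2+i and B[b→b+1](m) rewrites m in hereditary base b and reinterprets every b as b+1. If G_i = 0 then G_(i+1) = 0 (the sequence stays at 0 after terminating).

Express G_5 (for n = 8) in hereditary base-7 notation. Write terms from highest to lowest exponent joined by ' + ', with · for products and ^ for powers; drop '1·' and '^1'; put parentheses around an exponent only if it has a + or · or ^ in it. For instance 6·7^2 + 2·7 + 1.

2·7^7 + 2·7^2 + 7 + 4

8 —HB2→ 2^(2 + 1) —bump→ 3^(3 + 1) = 81 —(−1)→ 80
80 —HB3→ 2·3^3 + 2·3^2 + 2·3 + 2 —bump→ 2·4^4 + 2·4^2 + 2·4 + 2 = 554 —(−1)→ 553
553 —HB4→ 2·4^4 + 2·4^2 + 2·4 + 1 —bump→ 2·5^5 + 2·5^2 + 2·5 + 1 = 6311 —(−1)→ 6310
6310 —HB5→ 2·5^5 + 2·5^2 + 2·5 —bump→ 2·6^6 + 2·6^2 + 2·6 = 93396 —(−1)→ 93395
93395 —HB6→ 2·6^6 + 2·6^2 + 6 + 5 —bump→ 2·7^7 + 2·7^2 + 7 + 5 = 1647196 —(−1)→ 1647195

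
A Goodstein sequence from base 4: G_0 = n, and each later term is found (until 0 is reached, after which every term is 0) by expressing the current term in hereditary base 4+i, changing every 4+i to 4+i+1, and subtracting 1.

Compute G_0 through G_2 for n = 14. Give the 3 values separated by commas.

14, 16, 18

[0] 14 ≡ 3·4 + 2 (base 4). Lift 5: 17. −1: 16.
[1] 16 ≡ 3·5 + 1 (base 5). Lift 6: 19. −1: 18.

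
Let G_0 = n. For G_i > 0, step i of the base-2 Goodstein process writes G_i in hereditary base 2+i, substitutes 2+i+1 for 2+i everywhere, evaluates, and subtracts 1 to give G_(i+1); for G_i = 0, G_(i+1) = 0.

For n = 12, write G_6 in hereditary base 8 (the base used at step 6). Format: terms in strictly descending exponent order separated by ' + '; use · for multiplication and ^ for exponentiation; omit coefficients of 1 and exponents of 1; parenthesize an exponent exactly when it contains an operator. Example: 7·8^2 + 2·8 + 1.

G_0 = 12. HB_2(12) = 2^(2 + 1) + 2^2. Bump = 108. G_1 = 107.
G_1 = 107. HB_3(107) = 3^(3 + 1) + 2·3^2 + 2·3 + 2. Bump = 1066. G_2 = 1065.
G_2 = 1065. HB_4(1065) = 4^(4 + 1) + 2·4^2 + 2·4 + 1. Bump = 15686. G_3 = 15685.
G_3 = 15685. HB_5(15685) = 5^(5 + 1) + 2·5^2 + 2·5. Bump = 280020. G_4 = 280019.
G_4 = 280019. HB_6(280019) = 6^(6 + 1) + 2·6^2 + 6 + 5. Bump = 5764911. G_5 = 5764910.
G_5 = 5764910. HB_7(5764910) = 7^(7 + 1) + 2·7^2 + 7 + 4. Bump = 134217868. G_6 = 134217867.
G_6 = 134217867. HB_8(134217867) = 8^(8 + 1) + 2·8^2 + 8 + 3. Bump = 3486784575. G_7 = 3486784574.

8^(8 + 1) + 2·8^2 + 8 + 3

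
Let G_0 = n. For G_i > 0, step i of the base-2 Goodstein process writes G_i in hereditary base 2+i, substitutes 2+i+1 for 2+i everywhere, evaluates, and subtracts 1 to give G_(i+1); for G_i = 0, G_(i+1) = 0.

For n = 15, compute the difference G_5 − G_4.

6261751

step 0: 15 = 2^(2 + 1) + 2^2 + 2 + 1; sub 3 for 2: 3^(3 + 1) + 3^3 + 3 + 1; = 112; G_1 = 112−1 = 111
step 1: 111 = 3^(3 + 1) + 3^3 + 3; sub 4 for 3: 4^(4 + 1) + 4^4 + 4; = 1284; G_2 = 1284−1 = 1283
step 2: 1283 = 4^(4 + 1) + 4^4 + 3; sub 5 for 4: 5^(5 + 1) + 5^5 + 3; = 18753; G_3 = 18753−1 = 18752
step 3: 18752 = 5^(5 + 1) + 5^5 + 2; sub 6 for 5: 6^(6 + 1) + 6^6 + 2; = 326594; G_4 = 326594−1 = 326593
step 4: 326593 = 6^(6 + 1) + 6^6 + 1; sub 7 for 6: 7^(7 + 1) + 7^7 + 1; = 6588345; G_5 = 6588345−1 = 6588344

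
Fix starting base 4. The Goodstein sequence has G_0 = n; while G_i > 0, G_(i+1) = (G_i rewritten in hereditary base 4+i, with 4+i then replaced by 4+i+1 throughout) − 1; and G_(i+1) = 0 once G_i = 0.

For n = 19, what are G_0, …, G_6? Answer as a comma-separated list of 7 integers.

19, 27, 37, 49, 63, 69, 75

G_0 = 19. HB_4(19) = 4^2 + 3. Bump = 28. G_1 = 27.
G_1 = 27. HB_5(27) = 5^2 + 2. Bump = 38. G_2 = 37.
G_2 = 37. HB_6(37) = 6^2 + 1. Bump = 50. G_3 = 49.
G_3 = 49. HB_7(49) = 7^2. Bump = 64. G_4 = 63.
G_4 = 63. HB_8(63) = 7·8 + 7. Bump = 70. G_5 = 69.
G_5 = 69. HB_9(69) = 7·9 + 6. Bump = 76. G_6 = 75.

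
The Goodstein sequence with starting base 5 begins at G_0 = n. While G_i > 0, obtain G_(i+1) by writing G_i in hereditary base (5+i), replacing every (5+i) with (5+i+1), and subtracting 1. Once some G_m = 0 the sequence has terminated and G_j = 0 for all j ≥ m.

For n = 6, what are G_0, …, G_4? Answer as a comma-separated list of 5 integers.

6, 6, 6, 5, 4

G_0 = 6. HB_5(6) = 5 + 1. Bump = 7. G_1 = 6.
G_1 = 6. HB_6(6) = 6. Bump = 7. G_2 = 6.
G_2 = 6. HB_7(6) = 6. Bump = 6. G_3 = 5.
G_3 = 5. HB_8(5) = 5. Bump = 5. G_4 = 4.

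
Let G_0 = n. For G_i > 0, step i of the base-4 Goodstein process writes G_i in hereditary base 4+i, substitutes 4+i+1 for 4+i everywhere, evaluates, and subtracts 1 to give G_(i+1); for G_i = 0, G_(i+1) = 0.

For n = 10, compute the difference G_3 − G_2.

base 4: 10 = 2·4 + 2; at 5: 2·5 + 2 = 12; next = 11
base 5: 11 = 2·5 + 1; at 6: 2·6 + 1 = 13; next = 12
base 6: 12 = 2·6; at 7: 2·7 = 14; next = 13

1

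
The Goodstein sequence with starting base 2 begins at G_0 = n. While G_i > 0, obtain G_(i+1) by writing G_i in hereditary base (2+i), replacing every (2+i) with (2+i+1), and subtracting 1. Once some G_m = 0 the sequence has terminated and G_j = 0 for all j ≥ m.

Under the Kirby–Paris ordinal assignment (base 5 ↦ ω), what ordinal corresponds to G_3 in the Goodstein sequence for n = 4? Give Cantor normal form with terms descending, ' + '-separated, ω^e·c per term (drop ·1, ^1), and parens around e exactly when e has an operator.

ω^2·2 + ω·2

G_0=4  [base 2] 2^2  →[2↦3]→  3^3 = 27  −1 ⇒ G_1=26
G_1=26  [base 3] 2·3^2 + 2·3 + 2  →[3↦4]→  2·4^2 + 2·4 + 2 = 42  −1 ⇒ G_2=41
G_2=41  [base 4] 2·4^2 + 2·4 + 1  →[4↦5]→  2·5^2 + 2·5 + 1 = 61  −1 ⇒ G_3=60
G_3=60  [base 5] 2·5^2 + 2·5  →[5↦6]→  2·6^2 + 2·6 = 84  −1 ⇒ G_4=83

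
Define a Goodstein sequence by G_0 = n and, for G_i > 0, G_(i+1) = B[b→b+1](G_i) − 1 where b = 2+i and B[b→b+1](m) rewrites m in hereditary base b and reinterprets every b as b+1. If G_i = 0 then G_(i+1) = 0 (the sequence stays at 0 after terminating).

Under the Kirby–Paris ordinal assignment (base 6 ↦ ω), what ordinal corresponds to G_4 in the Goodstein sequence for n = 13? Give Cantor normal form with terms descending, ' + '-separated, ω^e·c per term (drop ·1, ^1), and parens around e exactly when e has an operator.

ω^(ω + 1) + ω^3·3 + ω^2·3 + ω·3 + 1

step 0: 13 = 2^(2 + 1) + 2^2 + 1; sub 3 for 2: 3^(3 + 1) + 3^3 + 1; = 109; G_1 = 109−1 = 108
step 1: 108 = 3^(3 + 1) + 3^3; sub 4 for 3: 4^(4 + 1) + 4^4; = 1280; G_2 = 1280−1 = 1279
step 2: 1279 = 4^(4 + 1) + 3·4^3 + 3·4^2 + 3·4 + 3; sub 5 for 4: 5^(5 + 1) + 3·5^3 + 3·5^2 + 3·5 + 3; = 16093; G_3 = 16093−1 = 16092
step 3: 16092 = 5^(5 + 1) + 3·5^3 + 3·5^2 + 3·5 + 2; sub 6 for 5: 6^(6 + 1) + 3·6^3 + 3·6^2 + 3·6 + 2; = 280712; G_4 = 280712−1 = 280711
step 4: 280711 = 6^(6 + 1) + 3·6^3 + 3·6^2 + 3·6 + 1; sub 7 for 6: 7^(7 + 1) + 3·7^3 + 3·7^2 + 3·7 + 1; = 5765999; G_5 = 5765999−1 = 5765998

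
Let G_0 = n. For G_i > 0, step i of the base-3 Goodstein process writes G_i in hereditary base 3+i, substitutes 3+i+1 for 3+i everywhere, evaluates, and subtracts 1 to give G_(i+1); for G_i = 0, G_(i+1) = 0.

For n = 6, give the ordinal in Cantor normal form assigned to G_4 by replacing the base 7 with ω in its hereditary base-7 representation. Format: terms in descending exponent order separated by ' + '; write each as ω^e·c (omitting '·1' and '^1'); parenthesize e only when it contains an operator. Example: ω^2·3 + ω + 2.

i=0: 6 = 2·3 (b=3); 3→4: 2·4 = 8; 8−1 = 7
i=1: 7 = 4 + 3 (b=4); 4→5: 5 + 3 = 8; 8−1 = 7
i=2: 7 = 5 + 2 (b=5); 5→6: 6 + 2 = 8; 8−1 = 7
i=3: 7 = 6 + 1 (b=6); 6→7: 7 + 1 = 8; 8−1 = 7
i=4: 7 = 7 (b=7); 7→8: 8 = 8; 8−1 = 7

ω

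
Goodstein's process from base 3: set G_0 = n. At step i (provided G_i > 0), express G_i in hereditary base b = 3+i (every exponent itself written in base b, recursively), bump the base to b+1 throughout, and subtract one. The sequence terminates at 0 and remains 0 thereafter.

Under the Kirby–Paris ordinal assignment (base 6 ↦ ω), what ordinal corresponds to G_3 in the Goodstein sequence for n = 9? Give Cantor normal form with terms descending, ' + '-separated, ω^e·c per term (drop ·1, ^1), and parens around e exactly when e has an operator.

ω·3 + 1

[0] 9 ≡ 3^2 (base 3). Lift 4: 16. −1: 15.
[1] 15 ≡ 3·4 + 3 (base 4). Lift 5: 18. −1: 17.
[2] 17 ≡ 3·5 + 2 (base 5). Lift 6: 20. −1: 19.
[3] 19 ≡ 3·6 + 1 (base 6). Lift 7: 22. −1: 21.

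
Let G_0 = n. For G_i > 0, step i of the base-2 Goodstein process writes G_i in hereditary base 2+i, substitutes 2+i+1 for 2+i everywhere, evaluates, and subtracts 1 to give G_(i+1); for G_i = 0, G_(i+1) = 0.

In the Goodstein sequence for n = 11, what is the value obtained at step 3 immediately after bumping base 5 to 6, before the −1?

279938

(0) 11|_2 = 2^(2 + 1) + 2 + 1 ↦ 3^(3 + 1) + 3 + 1|_3 = 85 ⇒ 84
(1) 84|_3 = 3^(3 + 1) + 3 ↦ 4^(4 + 1) + 4|_4 = 1028 ⇒ 1027
(2) 1027|_4 = 4^(4 + 1) + 3 ↦ 5^(5 + 1) + 3|_5 = 15628 ⇒ 15627
(3) 15627|_5 = 5^(5 + 1) + 2 ↦ 6^(6 + 1) + 2|_6 = 279938 ⇒ 279937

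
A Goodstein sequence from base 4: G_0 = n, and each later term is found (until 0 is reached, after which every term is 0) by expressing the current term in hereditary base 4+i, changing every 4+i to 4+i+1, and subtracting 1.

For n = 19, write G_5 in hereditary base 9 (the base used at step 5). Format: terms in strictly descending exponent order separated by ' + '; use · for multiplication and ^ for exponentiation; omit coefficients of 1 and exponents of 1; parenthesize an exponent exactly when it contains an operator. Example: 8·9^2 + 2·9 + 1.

base 4: 19 = 4^2 + 3; at 5: 5^2 + 3 = 28; next = 27
base 5: 27 = 5^2 + 2; at 6: 6^2 + 2 = 38; next = 37
base 6: 37 = 6^2 + 1; at 7: 7^2 + 1 = 50; next = 49
base 7: 49 = 7^2; at 8: 8^2 = 64; next = 63
base 8: 63 = 7·8 + 7; at 9: 7·9 + 7 = 70; next = 69
base 9: 69 = 7·9 + 6; at 10: 7·10 + 6 = 76; next = 75

7·9 + 6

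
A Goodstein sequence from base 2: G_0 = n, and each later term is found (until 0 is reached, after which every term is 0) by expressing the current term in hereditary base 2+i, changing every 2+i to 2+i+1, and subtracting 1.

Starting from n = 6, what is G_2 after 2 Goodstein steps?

257

[0] 6 ≡ 2^2 + 2 (base 2). Lift 3: 30. −1: 29.
[1] 29 ≡ 3^3 + 2 (base 3). Lift 4: 258. −1: 257.
[2] 257 ≡ 4^4 + 1 (base 4). Lift 5: 3126. −1: 3125.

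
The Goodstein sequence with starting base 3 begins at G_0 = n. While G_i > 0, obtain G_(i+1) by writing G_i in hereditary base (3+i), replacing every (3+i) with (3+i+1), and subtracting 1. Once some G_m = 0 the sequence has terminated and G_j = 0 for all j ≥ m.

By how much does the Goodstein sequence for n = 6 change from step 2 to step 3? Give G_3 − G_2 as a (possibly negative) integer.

0

G_0=6  [base 3] 2·3  →[3↦4]→  2·4 = 8  −1 ⇒ G_1=7
G_1=7  [base 4] 4 + 3  →[4↦5]→  5 + 3 = 8  −1 ⇒ G_2=7
G_2=7  [base 5] 5 + 2  →[5↦6]→  6 + 2 = 8  −1 ⇒ G_3=7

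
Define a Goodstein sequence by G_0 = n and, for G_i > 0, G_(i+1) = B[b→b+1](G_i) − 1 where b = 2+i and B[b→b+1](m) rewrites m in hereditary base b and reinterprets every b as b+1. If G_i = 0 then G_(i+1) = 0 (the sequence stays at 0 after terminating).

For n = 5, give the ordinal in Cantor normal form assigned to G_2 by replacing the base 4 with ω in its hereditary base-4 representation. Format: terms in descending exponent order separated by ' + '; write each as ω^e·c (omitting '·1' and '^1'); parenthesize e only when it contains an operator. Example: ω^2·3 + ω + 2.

ω^3·3 + ω^2·3 + ω·3 + 3

[0] 5 ≡ 2^2 + 1 (base 2). Lift 3: 28. −1: 27.
[1] 27 ≡ 3^3 (base 3). Lift 4: 256. −1: 255.
[2] 255 ≡ 3·4^3 + 3·4^2 + 3·4 + 3 (base 4). Lift 5: 468. −1: 467.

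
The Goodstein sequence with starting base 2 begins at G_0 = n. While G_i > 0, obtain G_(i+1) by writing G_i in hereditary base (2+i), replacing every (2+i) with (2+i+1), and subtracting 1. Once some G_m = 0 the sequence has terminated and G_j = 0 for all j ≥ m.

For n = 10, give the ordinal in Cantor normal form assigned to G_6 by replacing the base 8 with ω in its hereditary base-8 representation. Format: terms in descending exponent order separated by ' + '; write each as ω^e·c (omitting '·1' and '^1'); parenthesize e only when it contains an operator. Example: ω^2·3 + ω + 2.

base 2: 10 = 2^(2 + 1) + 2; at 3: 3^(3 + 1) + 3 = 84; next = 83
base 3: 83 = 3^(3 + 1) + 2; at 4: 4^(4 + 1) + 2 = 1026; next = 1025
base 4: 1025 = 4^(4 + 1) + 1; at 5: 5^(5 + 1) + 1 = 15626; next = 15625
base 5: 15625 = 5^(5 + 1); at 6: 6^(6 + 1) = 279936; next = 279935
base 6: 279935 = 5·6^6 + 5·6^5 + 5·6^4 + 5·6^3 + 5·6^2 + 5·6 + 5; at 7: 5·7^7 + 5·7^5 + 5·7^4 + 5·7^3 + 5·7^2 + 5·7 + 5 = 4215755; next = 4215754
base 7: 4215754 = 5·7^7 + 5·7^5 + 5·7^4 + 5·7^3 + 5·7^2 + 5·7 + 4; at 8: 5·8^8 + 5·8^5 + 5·8^4 + 5·8^3 + 5·8^2 + 5·8 + 4 = 84073324; next = 84073323
base 8: 84073323 = 5·8^8 + 5·8^5 + 5·8^4 + 5·8^3 + 5·8^2 + 5·8 + 3; at 9: 5·9^9 + 5·9^5 + 5·9^4 + 5·9^3 + 5·9^2 + 5·9 + 3 = 1937434593; next = 1937434592

ω^ω·5 + ω^5·5 + ω^4·5 + ω^3·5 + ω^2·5 + ω·5 + 3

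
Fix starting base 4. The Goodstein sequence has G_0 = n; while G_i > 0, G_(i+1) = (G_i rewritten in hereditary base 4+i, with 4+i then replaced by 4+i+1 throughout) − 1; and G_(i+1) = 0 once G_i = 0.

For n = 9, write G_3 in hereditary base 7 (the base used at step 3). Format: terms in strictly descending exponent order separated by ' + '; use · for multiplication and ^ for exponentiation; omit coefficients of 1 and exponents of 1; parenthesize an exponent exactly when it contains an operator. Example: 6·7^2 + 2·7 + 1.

step 0: 9 = 2·4 + 1; sub 5 for 4: 2·5 + 1; = 11; G_1 = 11−1 = 10
step 1: 10 = 2·5; sub 6 for 5: 2·6; = 12; G_2 = 12−1 = 11
step 2: 11 = 6 + 5; sub 7 for 6: 7 + 5; = 12; G_3 = 12−1 = 11

7 + 4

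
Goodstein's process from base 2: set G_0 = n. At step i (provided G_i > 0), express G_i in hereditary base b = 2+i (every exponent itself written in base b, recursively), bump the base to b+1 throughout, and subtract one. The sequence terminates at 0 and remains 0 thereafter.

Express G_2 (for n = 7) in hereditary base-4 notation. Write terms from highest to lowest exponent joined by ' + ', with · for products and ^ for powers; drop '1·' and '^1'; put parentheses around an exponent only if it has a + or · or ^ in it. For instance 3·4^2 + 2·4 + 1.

4^4 + 3

[0] 7 ≡ 2^2 + 2 + 1 (base 2). Lift 3: 31. −1: 30.
[1] 30 ≡ 3^3 + 3 (base 3). Lift 4: 260. −1: 259.
[2] 259 ≡ 4^4 + 3 (base 4). Lift 5: 3128. −1: 3127.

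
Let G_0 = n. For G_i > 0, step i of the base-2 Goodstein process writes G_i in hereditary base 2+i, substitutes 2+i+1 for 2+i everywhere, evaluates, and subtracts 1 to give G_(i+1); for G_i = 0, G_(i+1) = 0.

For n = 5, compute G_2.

[0] 5 ≡ 2^2 + 1 (base 2). Lift 3: 28. −1: 27.
[1] 27 ≡ 3^3 (base 3). Lift 4: 256. −1: 255.

255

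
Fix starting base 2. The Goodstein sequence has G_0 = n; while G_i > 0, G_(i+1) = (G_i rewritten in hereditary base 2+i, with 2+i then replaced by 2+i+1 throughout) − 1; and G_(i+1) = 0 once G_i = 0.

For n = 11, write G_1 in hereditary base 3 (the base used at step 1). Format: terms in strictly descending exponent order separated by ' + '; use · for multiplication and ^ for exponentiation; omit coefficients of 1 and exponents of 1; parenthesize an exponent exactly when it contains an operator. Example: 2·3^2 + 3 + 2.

11 —HB2→ 2^(2 + 1) + 2 + 1 —bump→ 3^(3 + 1) + 3 + 1 = 85 —(−1)→ 84
84 —HB3→ 3^(3 + 1) + 3 —bump→ 4^(4 + 1) + 4 = 1028 —(−1)→ 1027

3^(3 + 1) + 3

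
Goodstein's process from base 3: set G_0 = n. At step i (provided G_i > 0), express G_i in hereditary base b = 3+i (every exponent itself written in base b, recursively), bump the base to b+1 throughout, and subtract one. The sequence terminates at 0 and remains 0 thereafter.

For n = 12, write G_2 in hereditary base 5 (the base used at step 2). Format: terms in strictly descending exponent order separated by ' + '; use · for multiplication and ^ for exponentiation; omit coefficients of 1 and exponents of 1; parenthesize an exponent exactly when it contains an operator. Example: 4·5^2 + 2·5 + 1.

i=0: 12 = 3^2 + 3 (b=3); 3→4: 4^2 + 4 = 20; 20−1 = 19
i=1: 19 = 4^2 + 3 (b=4); 4→5: 5^2 + 3 = 28; 28−1 = 27
i=2: 27 = 5^2 + 2 (b=5); 5→6: 6^2 + 2 = 38; 38−1 = 37

5^2 + 2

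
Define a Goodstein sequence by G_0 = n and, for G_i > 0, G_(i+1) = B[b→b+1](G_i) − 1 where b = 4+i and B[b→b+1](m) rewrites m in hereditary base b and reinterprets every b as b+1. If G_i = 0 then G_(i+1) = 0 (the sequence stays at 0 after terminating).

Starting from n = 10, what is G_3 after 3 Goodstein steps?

13

base 4: 10 = 2·4 + 2; at 5: 2·5 + 2 = 12; next = 11
base 5: 11 = 2·5 + 1; at 6: 2·6 + 1 = 13; next = 12
base 6: 12 = 2·6; at 7: 2·7 = 14; next = 13
base 7: 13 = 7 + 6; at 8: 8 + 6 = 14; next = 13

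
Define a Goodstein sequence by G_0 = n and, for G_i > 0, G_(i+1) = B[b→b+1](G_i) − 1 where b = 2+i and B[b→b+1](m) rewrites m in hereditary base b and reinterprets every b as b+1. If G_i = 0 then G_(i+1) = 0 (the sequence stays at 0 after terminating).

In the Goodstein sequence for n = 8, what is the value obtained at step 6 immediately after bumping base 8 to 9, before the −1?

774841152

[0] 8 ≡ 2^(2 + 1) (base 2). Lift 3: 81. −1: 80.
[1] 80 ≡ 2·3^3 + 2·3^2 + 2·3 + 2 (base 3). Lift 4: 554. −1: 553.
[2] 553 ≡ 2·4^4 + 2·4^2 + 2·4 + 1 (base 4). Lift 5: 6311. −1: 6310.
[3] 6310 ≡ 2·5^5 + 2·5^2 + 2·5 (base 5). Lift 6: 93396. −1: 93395.
[4] 93395 ≡ 2·6^6 + 2·6^2 + 6 + 5 (base 6). Lift 7: 1647196. −1: 1647195.
[5] 1647195 ≡ 2·7^7 + 2·7^2 + 7 + 4 (base 7). Lift 8: 33554572. −1: 33554571.
[6] 33554571 ≡ 2·8^8 + 2·8^2 + 8 + 3 (base 8). Lift 9: 774841152. −1: 774841151.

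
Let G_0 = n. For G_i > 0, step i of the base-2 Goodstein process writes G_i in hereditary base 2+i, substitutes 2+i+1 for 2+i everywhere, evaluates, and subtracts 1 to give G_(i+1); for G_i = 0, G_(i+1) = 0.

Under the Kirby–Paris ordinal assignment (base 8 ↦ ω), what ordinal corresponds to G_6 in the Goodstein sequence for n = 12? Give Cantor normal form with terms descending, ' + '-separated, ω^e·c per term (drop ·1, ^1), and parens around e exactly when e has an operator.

G_0 = 12. HB_2(12) = 2^(2 + 1) + 2^2. Bump = 108. G_1 = 107.
G_1 = 107. HB_3(107) = 3^(3 + 1) + 2·3^2 + 2·3 + 2. Bump = 1066. G_2 = 1065.
G_2 = 1065. HB_4(1065) = 4^(4 + 1) + 2·4^2 + 2·4 + 1. Bump = 15686. G_3 = 15685.
G_3 = 15685. HB_5(15685) = 5^(5 + 1) + 2·5^2 + 2·5. Bump = 280020. G_4 = 280019.
G_4 = 280019. HB_6(280019) = 6^(6 + 1) + 2·6^2 + 6 + 5. Bump = 5764911. G_5 = 5764910.
G_5 = 5764910. HB_7(5764910) = 7^(7 + 1) + 2·7^2 + 7 + 4. Bump = 134217868. G_6 = 134217867.
G_6 = 134217867. HB_8(134217867) = 8^(8 + 1) + 2·8^2 + 8 + 3. Bump = 3486784575. G_7 = 3486784574.

ω^(ω + 1) + ω^2·2 + ω + 3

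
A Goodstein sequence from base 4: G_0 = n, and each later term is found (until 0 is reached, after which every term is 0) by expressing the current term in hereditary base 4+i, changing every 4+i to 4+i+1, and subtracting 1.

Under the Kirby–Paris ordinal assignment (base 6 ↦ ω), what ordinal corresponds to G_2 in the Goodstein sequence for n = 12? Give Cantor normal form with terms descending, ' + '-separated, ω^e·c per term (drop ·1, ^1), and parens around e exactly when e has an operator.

(0) 12|_4 = 3·4 ↦ 3·5|_5 = 15 ⇒ 14
(1) 14|_5 = 2·5 + 4 ↦ 2·6 + 4|_6 = 16 ⇒ 15
(2) 15|_6 = 2·6 + 3 ↦ 2·7 + 3|_7 = 17 ⇒ 16

ω·2 + 3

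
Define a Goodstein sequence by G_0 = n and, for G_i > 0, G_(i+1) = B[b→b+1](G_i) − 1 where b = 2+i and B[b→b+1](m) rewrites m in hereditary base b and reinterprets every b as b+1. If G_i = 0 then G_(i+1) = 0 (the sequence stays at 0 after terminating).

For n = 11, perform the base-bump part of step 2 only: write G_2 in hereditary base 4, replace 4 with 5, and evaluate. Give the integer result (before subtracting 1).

15628

i=0: 11 = 2^(2 + 1) + 2 + 1 (b=2); 2→3: 3^(3 + 1) + 3 + 1 = 85; 85−1 = 84
i=1: 84 = 3^(3 + 1) + 3 (b=3); 3→4: 4^(4 + 1) + 4 = 1028; 1028−1 = 1027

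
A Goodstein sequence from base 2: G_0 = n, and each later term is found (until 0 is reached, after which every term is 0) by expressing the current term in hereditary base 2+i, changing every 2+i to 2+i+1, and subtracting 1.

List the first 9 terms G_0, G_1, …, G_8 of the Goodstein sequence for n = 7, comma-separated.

7, 30, 259, 3127, 46657, 823543, 16777215, 37665879, 77777775

7 —HB2→ 2^2 + 2 + 1 —bump→ 3^3 + 3 + 1 = 31 —(−1)→ 30
30 —HB3→ 3^3 + 3 —bump→ 4^4 + 4 = 260 —(−1)→ 259
259 —HB4→ 4^4 + 3 —bump→ 5^5 + 3 = 3128 —(−1)→ 3127
3127 —HB5→ 5^5 + 2 —bump→ 6^6 + 2 = 46658 —(−1)→ 46657
46657 —HB6→ 6^6 + 1 —bump→ 7^7 + 1 = 823544 —(−1)→ 823543
823543 —HB7→ 7^7 —bump→ 8^8 = 16777216 —(−1)→ 16777215
16777215 —HB8→ 7·8^7 + 7·8^6 + 7·8^5 + 7·8^4 + 7·8^3 + 7·8^2 + 7·8 + 7 —bump→ 7·9^7 + 7·9^6 + 7·9^5 + 7·9^4 + 7·9^3 + 7·9^2 + 7·9 + 7 = 37665880 —(−1)→ 37665879
37665879 —HB9→ 7·9^7 + 7·9^6 + 7·9^5 + 7·9^4 + 7·9^3 + 7·9^2 + 7·9 + 6 —bump→ 7·10^7 + 7·10^6 + 7·10^5 + 7·10^4 + 7·10^3 + 7·10^2 + 7·10 + 6 = 77777776 —(−1)→ 77777775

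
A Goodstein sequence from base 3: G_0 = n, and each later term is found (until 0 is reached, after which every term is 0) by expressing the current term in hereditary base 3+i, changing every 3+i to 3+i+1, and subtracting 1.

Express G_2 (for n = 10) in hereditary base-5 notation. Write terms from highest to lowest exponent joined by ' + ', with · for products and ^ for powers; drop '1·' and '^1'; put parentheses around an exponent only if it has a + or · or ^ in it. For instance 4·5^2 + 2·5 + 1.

4·5 + 4

i=0: 10 = 3^2 + 1 (b=3); 3→4: 4^2 + 1 = 17; 17−1 = 16
i=1: 16 = 4^2 (b=4); 4→5: 5^2 = 25; 25−1 = 24
i=2: 24 = 4·5 + 4 (b=5); 5→6: 4·6 + 4 = 28; 28−1 = 27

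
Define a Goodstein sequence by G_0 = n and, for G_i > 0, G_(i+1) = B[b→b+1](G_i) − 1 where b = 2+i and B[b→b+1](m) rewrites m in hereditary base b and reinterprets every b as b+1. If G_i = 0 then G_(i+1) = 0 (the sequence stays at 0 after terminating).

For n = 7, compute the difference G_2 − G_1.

(0) 7|_2 = 2^2 + 2 + 1 ↦ 3^3 + 3 + 1|_3 = 31 ⇒ 30
(1) 30|_3 = 3^3 + 3 ↦ 4^4 + 4|_4 = 260 ⇒ 259

229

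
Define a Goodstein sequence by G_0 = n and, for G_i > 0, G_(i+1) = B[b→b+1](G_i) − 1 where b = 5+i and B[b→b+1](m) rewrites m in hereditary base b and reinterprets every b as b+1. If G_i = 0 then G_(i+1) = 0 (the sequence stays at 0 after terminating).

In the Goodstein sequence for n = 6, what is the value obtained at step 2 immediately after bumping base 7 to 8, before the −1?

6

step 0: 6 = 5 + 1; sub 6 for 5: 6 + 1; = 7; G_1 = 7−1 = 6
step 1: 6 = 6; sub 7 for 6: 7; = 7; G_2 = 7−1 = 6
step 2: 6 = 6; sub 8 for 7: 6; = 6; G_3 = 6−1 = 5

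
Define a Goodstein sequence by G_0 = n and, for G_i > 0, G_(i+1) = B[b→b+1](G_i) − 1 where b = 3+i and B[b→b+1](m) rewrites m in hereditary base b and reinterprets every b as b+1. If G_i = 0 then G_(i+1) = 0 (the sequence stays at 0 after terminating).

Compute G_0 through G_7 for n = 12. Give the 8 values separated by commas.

12, 19, 27, 37, 49, 63, 69, 75

G_0 = 12. HB_3(12) = 3^2 + 3. Bump = 20. G_1 = 19.
G_1 = 19. HB_4(19) = 4^2 + 3. Bump = 28. G_2 = 27.
G_2 = 27. HB_5(27) = 5^2 + 2. Bump = 38. G_3 = 37.
G_3 = 37. HB_6(37) = 6^2 + 1. Bump = 50. G_4 = 49.
G_4 = 49. HB_7(49) = 7^2. Bump = 64. G_5 = 63.
G_5 = 63. HB_8(63) = 7·8 + 7. Bump = 70. G_6 = 69.
G_6 = 69. HB_9(69) = 7·9 + 6. Bump = 76. G_7 = 75.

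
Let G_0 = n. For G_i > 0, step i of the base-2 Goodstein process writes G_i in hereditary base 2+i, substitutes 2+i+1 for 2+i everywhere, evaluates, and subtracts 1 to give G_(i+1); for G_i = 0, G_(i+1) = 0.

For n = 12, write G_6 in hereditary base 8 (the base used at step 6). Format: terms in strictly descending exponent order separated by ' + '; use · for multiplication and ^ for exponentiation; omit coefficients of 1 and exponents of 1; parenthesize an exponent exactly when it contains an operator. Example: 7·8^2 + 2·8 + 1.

base 2: 12 = 2^(2 + 1) + 2^2; at 3: 3^(3 + 1) + 3^3 = 108; next = 107
base 3: 107 = 3^(3 + 1) + 2·3^2 + 2·3 + 2; at 4: 4^(4 + 1) + 2·4^2 + 2·4 + 2 = 1066; next = 1065
base 4: 1065 = 4^(4 + 1) + 2·4^2 + 2·4 + 1; at 5: 5^(5 + 1) + 2·5^2 + 2·5 + 1 = 15686; next = 15685
base 5: 15685 = 5^(5 + 1) + 2·5^2 + 2·5; at 6: 6^(6 + 1) + 2·6^2 + 2·6 = 280020; next = 280019
base 6: 280019 = 6^(6 + 1) + 2·6^2 + 6 + 5; at 7: 7^(7 + 1) + 2·7^2 + 7 + 5 = 5764911; next = 5764910
base 7: 5764910 = 7^(7 + 1) + 2·7^2 + 7 + 4; at 8: 8^(8 + 1) + 2·8^2 + 8 + 4 = 134217868; next = 134217867

8^(8 + 1) + 2·8^2 + 8 + 3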